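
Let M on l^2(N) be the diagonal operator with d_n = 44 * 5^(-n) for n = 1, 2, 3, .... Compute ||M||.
||M|| = 44/5 (attained at n = 1)

For M diagonal, ||M|| = sup_n |d_n|. The sequence d_n = 44 * 5^(-n) is positive and strictly decreasing (ratio 5^(-1) < 1), so the supremum is d_1 = 44/5. Hence ||M|| = 44/5.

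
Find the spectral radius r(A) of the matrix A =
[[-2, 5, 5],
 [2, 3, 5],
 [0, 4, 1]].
r(A) ≈ 7.66

The eigenvalues of A are the roots of its characteristic polynomial. With M = A (coefficients from the trace, the sum of principal 2x2 minors, and det A):
  p(λ) = det(λ I - M) = λ^3 - 2λ^2 - 35λ - 64.
No integer candidate from the rational root theorem (±divisors of 64) is a root, so the roots are irrational. The cubic discriminant is Δ = -16880 < 0, so there is one real root and a complex-conjugate pair. p(7) = -64 and p(8) = 40 have opposite signs, so a root lies in (7, 8); Newton's method refines it to λ ≈ 7.66. Dividing out (λ - (7.66)) leaves approximately λ^2 + 5.66λ + 8.3551. For λ^2 + 5.66λ + 8.3551 the discriminant is -1.3853. It is negative, so the remaining roots are the complex-conjugate pair λ ≈ -2.83 ± 0.5885i. Their product equals the constant term, so |λ|^2 ≈ 8.3551 and |λ| ≈ 2.8905.
Thus the eigenvalues (to 4 decimals) are 7.66 (modulus 7.66); -2.83 ± 0.5885i (modulus 2.8905). The spectral radius is the largest modulus: r(A) ≈ 7.66. (Cross-check: r(A) ≤ ||A||_2 ≈ 9.726; equality holds whenever A is normal, though it can also hold for some non-normal A.)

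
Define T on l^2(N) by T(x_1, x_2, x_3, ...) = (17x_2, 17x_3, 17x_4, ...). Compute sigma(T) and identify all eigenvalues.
sigma(T) = closed disk {z in C : |z| ≤ 17}; sigma_p(T) = open disk {z in C : |z| < 17}

Note T = 17·V where V is the unit left shift (V x)_k = x_{k+1}; so sigma(T) = 17·sigma(V) and ||T|| = 17||V||. ||T x||^2 = 289sum_{k≥2} |x_k|^2 ≤ 289||x||^2, with equality on {x : x_1 = 0}, so ||T|| = 17. For any lambda with |lambda| < 17, set r = lambda/17 (|r| < 1); the vector x = (1, r, r^2, ...) is in l^2 and satisfies T x = 17(r, r^2, ...) = lambda x, so lambda is an eigenvalue. On the boundary |lambda| = 17 the geometric series diverges, so no l^2 eigenvector exists, but these lambda lie in the approximate point spectrum. Hence sigma(T) is the closed disk of radius 17 and sigma_p(T) is the open disk.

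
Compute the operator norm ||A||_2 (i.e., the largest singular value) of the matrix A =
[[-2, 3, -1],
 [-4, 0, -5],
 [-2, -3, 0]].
||A||_2 ≈ 6.8691 (= sqrt(largest eigenvalue of A^T A))

||A||_2 = sigma_max(A) = sqrt(lambda_max(A^T A)). Form the symmetric matrix M = A^T A =
[[24, 0, 22],
 [0, 18, -3],
 [22, -3, 26]].
Its characteristic polynomial (trace, sum of principal 2x2 minors, determinant of M give the coefficients) is
  p(λ) = det(λ I - M) = λ^3 - 68λ^2 + 1031λ - 2304.
No integer candidate from the rational root theorem (±divisors of 2304) is a root, so the roots are irrational. The cubic discriminant is Δ = 397866932 > 0, so there are three distinct real roots. p(2) = -506 and p(3) = 204 have opposite signs, so a root lies in (2, 3); Newton's method refines it to λ ≈ 2.6947. p(18) = 54 and p(19) = -404 have opposite signs, so a root lies in (18, 19); Newton's method refines it to λ ≈ 18.1209. p(47) = -236 and p(48) = 1104 have opposite signs, so a root lies in (47, 48); Newton's method refines it to λ ≈ 47.1844. Check (Vieta): the three roots sum to 68, matching tr M = 68.
So the eigenvalues of A^T A are ≈ 2.6947, 18.1209, 47.1844 (all ≥ 0, as they must be for A^T A). The largest is λ_max ≈ 47.1844, hence ||A||_2 = sqrt(λ_max) ≈ 6.8691.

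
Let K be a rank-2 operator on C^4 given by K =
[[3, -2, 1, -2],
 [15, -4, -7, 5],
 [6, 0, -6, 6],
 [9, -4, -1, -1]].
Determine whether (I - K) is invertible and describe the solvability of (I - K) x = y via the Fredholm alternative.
(I - K) is invertible (det(I - K) = 78 ≠ 0), so for every y in C^4 the equation (I - K) x = y has a unique solution.

K has rank 2 and factors as K = U V^T = u1 v1^T + u2 v2^T with u1 = (0, 3, 2, 1), v1 = (3, 0, -3, 3), u2 = (-1, -2, 0, -2), v2 = (-3, 2, -1, 2) (multiplying out reproduces the displayed K). The nonzero eigenvalues of U V^T coincide with those of the 2 x 2 matrix G = V^T U = [[v1·u1, v1·u2], [v2·u1, v2·u2]] = [[-3, -9], [6, -5]], and by the Sylvester determinant identity det(I_4 - U V^T) = det(I_2 - V^T U) = det([[4, 9], [-6, 6]]) = (4)(6) - (9)(-6) = 78. (Direct check: I - K =
[[-2, 2, -1, 2],
 [-15, 5, 7, -5],
 [-6, 0, 7, -6],
 [-9, 4, 1, 2]]
has determinant 78.) The finite-dimensional Fredholm alternative says: either (I - K) is invertible, or ker(I - K) ≠ {0} and then range(I - K) = ker((I - K)^*)^⊥, with dim ker(I - K) = dim ker((I - K)^*). Since det(I - K) ≠ 0, 1 is not an eigenvalue of K and ker(I - K) = {0}, so we are in the first case: for every y there is a unique x = (I - K)^(-1) y. (Explicitly, by the Woodbury identity, (I - U V^T)^(-1) = I + U (I_2 - G)^(-1) V^T.)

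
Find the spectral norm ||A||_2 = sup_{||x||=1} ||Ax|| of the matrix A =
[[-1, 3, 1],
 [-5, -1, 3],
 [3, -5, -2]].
||A||_2 ≈ 7.7262 (= sqrt(largest eigenvalue of A^T A))

||A||_2 = sigma_max(A) = sqrt(lambda_max(A^T A)). Form the symmetric matrix M = A^T A =
[[35, -13, -22],
 [-13, 35, 10],
 [-22, 10, 14]].
Its characteristic polynomial (trace, sum of principal 2x2 minors, determinant of M give the coefficients) is
  p(λ) = det(λ I - M) = λ^3 - 84λ^2 + 1452λ - 64.
No integer candidate from the rational root theorem (±divisors of 64) is a root, so the roots are irrational. The cubic discriminant is Δ = 2619827712 > 0, so there are three distinct real roots. p(0) = -64 and p(1) = 1305 have opposite signs, so a root lies in (0, 1); Newton's method refines it to λ ≈ 0.0442. p(24) = 224 and p(25) = -639 have opposite signs, so a root lies in (24, 25); Newton's method refines it to λ ≈ 24.262. p(59) = -1421 and p(60) = 656 have opposite signs, so a root lies in (59, 60); Newton's method refines it to λ ≈ 59.6938. Check (Vieta): the three roots sum to 84, matching tr M = 84.
So the eigenvalues of A^T A are ≈ 0.0442, 24.262, 59.6938 (all ≥ 0, as they must be for A^T A). The largest is λ_max ≈ 59.6938, hence ||A||_2 = sqrt(λ_max) ≈ 7.7262.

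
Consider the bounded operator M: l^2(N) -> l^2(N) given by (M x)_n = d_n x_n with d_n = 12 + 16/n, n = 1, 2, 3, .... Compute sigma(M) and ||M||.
sigma(M) = {12 + 16/n : n ≥ 1} ∪ {12}; ||M|| = 28

A bounded diagonal operator on l^2 with diagonal entries d_n has spectrum equal to the closure of {d_n : n ≥ 1}: every d_n is an eigenvalue (with eigenvector e_n), so {d_n} ⊂ sigma(M); the spectrum is closed, so its closure is too; and for lambda not in the closure, (M - lambda I) has bounded inverse (the diagonal entries 1/(d_n - lambda) are bounded). For our sequence d_n = 12 + 16/n, n = 1, 2, 3, ...:
  - {d_n} = {12 + 16/n : n ≥ 1}; the only limit point is 12
  - closure = {12 + 16/n : n ≥ 1} ∪ {12}
For the norm: a diagonal operator has ||M|| = sup_n |d_n|. Here d_n = 12 + 16/n is positive and decreasing, so sup_n |d_n| = d_1 = 12 + 16 = 28. So ||M|| = 28.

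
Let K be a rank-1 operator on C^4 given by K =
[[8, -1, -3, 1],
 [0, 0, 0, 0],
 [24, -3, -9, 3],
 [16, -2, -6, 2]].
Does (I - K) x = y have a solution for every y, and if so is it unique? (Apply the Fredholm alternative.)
(I - K) is singular (det(I - K) = 0, i.e. 1 ∈ sigma(K)). (I - K) x = y is solvable iff y ⊥ ker((I - K)^*) = span{(8, -1, -3, 1)}, i.e. iff 8y_1 - y_2 - 3y_3 + y_4 = 0. When solvable, the solutions are x = y + c·(1, 0, 3, 2), c arbitrary (ker(I - K) = span{(1, 0, 3, 2)}, dimension 1).

K has rank 1, so it is an outer product K = u v^T: every row of K is a multiple of one row vector. Reading off the entries, u = (1, 0, 3, 2) and v = (8, -1, -3, 1) (row i of K equals u_i·v^T). A rank-one matrix u v^T satisfies K u = u (v·u) and kills the (3)-dimensional subspace v^⊥, so its characteristic polynomial is lambda^3 (lambda - v·u) with v·u = tr K = 1. Hence the eigenvalues of I - K are 1 (multiplicity 3) and 1 - (1) = 0, so det(I - K) = 0. (Direct check: I - K =
[[-7, 1, 3, -1],
 [0, 1, 0, 0],
 [-24, 3, 10, -3],
 [-16, 2, 6, -1]]
has determinant 0.) So 1 is an eigenvalue of K and (I - K) is not invertible. The finite-dimensional Fredholm alternative says: either (I - K) is invertible, or ker(I - K) ≠ {0} and then range(I - K) = ker((I - K)^*)^⊥, with dim ker(I - K) = dim ker((I - K)^*). We are in the second case, so we need both kernels. Kernel of I - K: (I - K) u = u - u (v·u) = u - u = 0, so ker(I - K) = span{u} = span{(1, 0, 3, 2)} (it is exactly 1-dimensional because rank(I - K) = 3). Kernel of the adjoint: K is real, so (I - K)^* = I - K^T = I - v u^T, and (I - v u^T) v = v - v (u·v) = 0; hence ker((I - K)^*) = span{v} = span{(8, -1, -3, 1)}. Therefore (I - K) x = y is solvable iff <y, v> = 0, i.e. iff 8y_1 - y_2 - 3y_3 + y_4 = 0. When this holds, K y = u (v·y) = 0, so (I - K) y = y and x = y is a particular solution; the full solution set is the line x = y + c·u = y + c·(1, 0, 3, 2), c ∈ C.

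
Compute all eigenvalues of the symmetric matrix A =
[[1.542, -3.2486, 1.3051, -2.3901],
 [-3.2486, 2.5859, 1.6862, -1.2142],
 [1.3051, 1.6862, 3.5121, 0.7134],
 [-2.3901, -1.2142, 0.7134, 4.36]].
sigma(A) ≈ {-3, 4, 5, 6}

A is real symmetric, so its spectrum consists of real eigenvalues. Expanding the characteristic polynomial of the displayed matrix gives
  det(λ I - A) = p(λ) = λ^4 + (-12)λ^3 + (29)λ^2 + (102.0026)λ + (-360.0054).
Solving p(λ) = 0 yields eigenvalues ≈ -3, 4, 5, 6. (A is shown rounded to 4 decimals, so these recover the underlying integer eigenvalues to within that precision.)
Verification: the trace of A = 12 equals the sum of eigenvalues 12, and det(A) ≈ -360.0054 matches the eigenvalue product -360.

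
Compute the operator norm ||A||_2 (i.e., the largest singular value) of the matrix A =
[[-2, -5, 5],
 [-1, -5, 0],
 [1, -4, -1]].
||A||_2 ≈ 8.8274 (= sqrt(largest eigenvalue of A^T A))

||A||_2 = sigma_max(A) = sqrt(lambda_max(A^T A)). Form the symmetric matrix M = A^T A =
[[6, 11, -11],
 [11, 66, -21],
 [-11, -21, 26]].
Its characteristic polynomial (trace, sum of principal 2x2 minors, determinant of M give the coefficients) is
  p(λ) = det(λ I - M) = λ^3 - 98λ^2 + 1585λ - 1600.
No integer candidate from the rational root theorem (±divisors of 1600) is a root, so the roots are irrational. The cubic discriminant is Δ = 6580657600 > 0, so there are three distinct real roots. p(1) = -112 and p(2) = 1186 have opposite signs, so a root lies in (1, 2); Newton's method refines it to λ ≈ 1.0809. p(18) = 1010 and p(19) = -4 have opposite signs, so a root lies in (18, 19); Newton's method refines it to λ ≈ 18.9962. p(77) = -4064 and p(78) = 350 have opposite signs, so a root lies in (77, 78); Newton's method refines it to λ ≈ 77.9229. Check (Vieta): the three roots sum to 98, matching tr M = 98.
So the eigenvalues of A^T A are ≈ 1.0809, 18.9962, 77.9229 (all ≥ 0, as they must be for A^T A). The largest is λ_max ≈ 77.9229, hence ||A||_2 = sqrt(λ_max) ≈ 8.8274.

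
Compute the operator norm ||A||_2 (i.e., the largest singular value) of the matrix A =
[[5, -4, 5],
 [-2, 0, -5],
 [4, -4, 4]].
||A||_2 ≈ 11.5333 (= sqrt(largest eigenvalue of A^T A))

||A||_2 = sigma_max(A) = sqrt(lambda_max(A^T A)). Form the symmetric matrix M = A^T A =
[[45, -36, 51],
 [-36, 32, -36],
 [51, -36, 66]].
Its characteristic polynomial (trace, sum of principal 2x2 minors, determinant of M give the coefficients) is
  p(λ) = det(λ I - M) = λ^3 - 143λ^2 + 1329λ - 144.
No integer candidate from the rational root theorem (±divisors of 144) is a root, so the roots are irrational. The cubic discriminant is Δ = 25536223773 > 0, so there are three distinct real roots. p(0) = -144 and p(1) = 1043 have opposite signs, so a root lies in (0, 1); Newton's method refines it to λ ≈ 0.1096. p(9) = 963 and p(10) = -154 have opposite signs, so a root lies in (9, 10); Newton's method refines it to λ ≈ 9.8734. p(133) = -277 and p(134) = 16338 have opposite signs, so a root lies in (133, 134); Newton's method refines it to λ ≈ 133.0169. Check (Vieta): the three roots sum to 143, matching tr M = 143.
So the eigenvalues of A^T A are ≈ 0.1096, 9.8734, 133.0169 (all ≥ 0, as they must be for A^T A). The largest is λ_max ≈ 133.0169, hence ||A||_2 = sqrt(λ_max) ≈ 11.5333.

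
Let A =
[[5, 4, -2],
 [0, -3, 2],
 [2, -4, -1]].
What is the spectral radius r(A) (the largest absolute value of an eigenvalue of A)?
r(A) ≈ 4.7147

The eigenvalues of A are the roots of its characteristic polynomial. With M = A (coefficients from the trace, the sum of principal 2x2 minors, and det A):
  p(λ) = det(λ I - M) = λ^3 - λ^2 - 5λ - 59.
No integer candidate from the rational root theorem (±divisors of 59) is a root, so the roots are irrational. The cubic discriminant is Δ = -99008 < 0, so there is one real root and a complex-conjugate pair. p(4) = -31 and p(5) = 16 have opposite signs, so a root lies in (4, 5); Newton's method refines it to λ ≈ 4.7147. Dividing out (λ - (4.7147)) leaves approximately λ^2 + 3.7147λ + 12.514. For λ^2 + 3.7147λ + 12.514 the discriminant is -36.2566. It is negative, so the remaining roots are the complex-conjugate pair λ ≈ -1.8574 ± 3.0107i. Their product equals the constant term, so |λ|^2 ≈ 12.514 and |λ| ≈ 3.5375.
Thus the eigenvalues (to 4 decimals) are 4.7147 (modulus 4.7147); -1.8574 ± 3.0107i (modulus 3.5375). The spectral radius is the largest modulus: r(A) ≈ 4.7147. (Cross-check: r(A) ≤ ||A||_2 ≈ 7.3104; equality holds whenever A is normal, though it can also hold for some non-normal A.)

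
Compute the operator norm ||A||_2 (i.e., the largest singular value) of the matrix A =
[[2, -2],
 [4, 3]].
||A||_2 = sqrt((33 + sqrt(305))/2) ≈ 5.0232 (= sqrt(largest eigenvalue of A^T A))

||A||_2 = sigma_max(A) = sqrt(lambda_max(A^T A)). Form the symmetric matrix M = A^T A =
[[20, 8],
 [8, 13]].
Its characteristic polynomial (trace, determinant of M give the coefficients) is
  p(λ) = det(λ I - M) = λ^2 - 33λ + 196.
For λ^2 - 33λ + 196 the discriminant is 305. It is nonnegative but not a perfect square, so the roots are real and irrational: λ = (33 ± sqrt(305))/2 ≈ 25.2321, 7.7679.
So the eigenvalues of A^T A are ≈ 7.7679, 25.2321 (all ≥ 0, as they must be for A^T A). The largest is λ_max = (33 + sqrt(305))/2 ≈ 25.2321, hence ||A||_2 = sqrt(λ_max) = sqrt((33 + sqrt(305))/2) ≈ 5.0232.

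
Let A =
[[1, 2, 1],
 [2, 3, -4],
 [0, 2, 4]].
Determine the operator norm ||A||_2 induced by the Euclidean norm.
||A||_2 ≈ 5.9585 (= sqrt(largest eigenvalue of A^T A))

||A||_2 = sigma_max(A) = sqrt(lambda_max(A^T A)). Form the symmetric matrix M = A^T A =
[[5, 8, -7],
 [8, 17, -2],
 [-7, -2, 33]].
Its characteristic polynomial (trace, sum of principal 2x2 minors, determinant of M give the coefficients) is
  p(λ) = det(λ I - M) = λ^3 - 55λ^2 + 694λ - 64.
No integer candidate from the rational root theorem (±divisors of 64) is a root, so the roots are irrational. The cubic discriminant is Δ = 121196612 > 0, so there are three distinct real roots. p(0) = -64 and p(1) = 576 have opposite signs, so a root lies in (0, 1); Newton's method refines it to λ ≈ 0.0929. p(19) = 126 and p(20) = -184 have opposite signs, so a root lies in (19, 20); Newton's method refines it to λ ≈ 19.4038. p(35) = -274 and p(36) = 296 have opposite signs, so a root lies in (35, 36); Newton's method refines it to λ ≈ 35.5033. Check (Vieta): the three roots sum to 55, matching tr M = 55.
So the eigenvalues of A^T A are ≈ 0.0929, 19.4038, 35.5033 (all ≥ 0, as they must be for A^T A). The largest is λ_max ≈ 35.5033, hence ||A||_2 = sqrt(λ_max) ≈ 5.9585.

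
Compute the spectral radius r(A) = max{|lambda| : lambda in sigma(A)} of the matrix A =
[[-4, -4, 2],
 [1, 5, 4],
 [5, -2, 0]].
r(A) ≈ 6.2076

The eigenvalues of A are the roots of its characteristic polynomial. With M = A (coefficients from the trace, the sum of principal 2x2 minors, and det A):
  p(λ) = det(λ I - M) = λ^3 - λ^2 - 18λ + 166.
No integer candidate from the rational root theorem (±divisors of 166) is a root, so the roots are irrational. The cubic discriminant is Δ = -665912 < 0, so there is one real root and a complex-conjugate pair. p(-7) = -100 and p(-6) = 22 have opposite signs, so a root lies in (-7, -6); Newton's method refines it to λ ≈ -6.2076. Dividing out (λ - (-6.2076)) leaves approximately λ^2 - 7.2076λ + 26.7415. For λ^2 - 7.2076λ + 26.7415 the discriminant is -55.017. It is negative, so the remaining roots are the complex-conjugate pair λ ≈ 3.6038 ± 3.7087i. Their product equals the constant term, so |λ|^2 ≈ 26.7415 and |λ| ≈ 5.1712.
Thus the eigenvalues (to 4 decimals) are -6.2076 (modulus 6.2076); 3.6038 ± 3.7087i (modulus 5.1712). The spectral radius is the largest modulus: r(A) ≈ 6.2076. (Cross-check: r(A) ≤ ||A||_2 ≈ 7.4788; equality holds whenever A is normal, though it can also hold for some non-normal A.)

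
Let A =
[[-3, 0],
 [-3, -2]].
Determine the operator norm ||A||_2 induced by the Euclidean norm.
||A||_2 = sqrt((22 + sqrt(340))/2) ≈ 4.4966 (= sqrt(largest eigenvalue of A^T A))

||A||_2 = sigma_max(A) = sqrt(lambda_max(A^T A)). Form the symmetric matrix M = A^T A =
[[18, 6],
 [6, 4]].
Its characteristic polynomial (trace, determinant of M give the coefficients) is
  p(λ) = det(λ I - M) = λ^2 - 22λ + 36.
For λ^2 - 22λ + 36 the discriminant is 340. It is nonnegative but not a perfect square, so the roots are real and irrational: λ = (22 ± sqrt(340))/2 ≈ 20.2195, 1.7805.
So the eigenvalues of A^T A are ≈ 1.7805, 20.2195 (all ≥ 0, as they must be for A^T A). The largest is λ_max = (22 + sqrt(340))/2 ≈ 20.2195, hence ||A||_2 = sqrt(λ_max) = sqrt((22 + sqrt(340))/2) ≈ 4.4966.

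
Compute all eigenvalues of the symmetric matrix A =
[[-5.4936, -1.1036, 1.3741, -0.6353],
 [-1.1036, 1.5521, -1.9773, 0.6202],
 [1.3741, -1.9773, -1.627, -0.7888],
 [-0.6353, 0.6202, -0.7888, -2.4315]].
sigma(A) ≈ {-6, -3, -2, 3}

A is real symmetric, so its spectrum consists of real eigenvalues. Expanding the characteristic polynomial of the displayed matrix gives
  det(λ I - A) = p(λ) = λ^4 + (8)λ^3 + (3)λ^2 + (-72)λ + (-108).
Solving p(λ) = 0 yields eigenvalues ≈ -6, -3, -2, 3. (A is shown rounded to 4 decimals, so these recover the underlying integer eigenvalues to within that precision.)
Verification: the trace of A = -8 equals the sum of eigenvalues -8, and det(A) ≈ -107.9995 matches the eigenvalue product -108.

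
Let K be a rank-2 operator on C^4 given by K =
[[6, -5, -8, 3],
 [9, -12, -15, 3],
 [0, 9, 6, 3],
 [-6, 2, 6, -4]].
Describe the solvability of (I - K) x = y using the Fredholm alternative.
(I - K) is invertible (det(I - K) = 71 ≠ 0), so for every y in C^4 the equation (I - K) x = y has a unique solution.

K has rank 2 and factors as K = U V^T = u1 v1^T + u2 v2^T with u1 = (-2, -3, 0, 2), v1 = (-3, 1, 3, -2), u2 = (1, 3, -3, 0), v2 = (0, -3, -2, -1) (multiplying out reproduces the displayed K). The nonzero eigenvalues of U V^T coincide with those of the 2 x 2 matrix G = V^T U = [[v1·u1, v1·u2], [v2·u1, v2·u2]] = [[-1, -9], [7, -3]], and by the Sylvester determinant identity det(I_4 - U V^T) = det(I_2 - V^T U) = det([[2, 9], [-7, 4]]) = (2)(4) - (9)(-7) = 71. (Direct check: I - K =
[[-5, 5, 8, -3],
 [-9, 13, 15, -3],
 [0, -9, -5, -3],
 [6, -2, -6, 5]]
has determinant 71.) The finite-dimensional Fredholm alternative says: either (I - K) is invertible, or ker(I - K) ≠ {0} and then range(I - K) = ker((I - K)^*)^⊥, with dim ker(I - K) = dim ker((I - K)^*). Since det(I - K) ≠ 0, 1 is not an eigenvalue of K and ker(I - K) = {0}, so we are in the first case: for every y there is a unique x = (I - K)^(-1) y. (Explicitly, by the Woodbury identity, (I - U V^T)^(-1) = I + U (I_2 - G)^(-1) V^T.)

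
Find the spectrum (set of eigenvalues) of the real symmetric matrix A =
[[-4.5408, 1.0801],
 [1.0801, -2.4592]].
sigma(A) ≈ {-5, -2}

A is real symmetric, so its spectrum consists of real eigenvalues. Expanding the characteristic polynomial of the displayed matrix gives
  det(λ I - A) = p(λ) = λ^2 + (7)λ + (10).
Solving p(λ) = 0 yields eigenvalues ≈ -5, -2. (A is shown rounded to 4 decimals, so these recover the underlying integer eigenvalues to within that precision.)
Verification: the trace of A = -7 equals the sum of eigenvalues -7, and det(A) ≈ 10.0001 matches the eigenvalue product 10.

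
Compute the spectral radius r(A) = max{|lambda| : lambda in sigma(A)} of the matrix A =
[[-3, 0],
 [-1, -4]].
r(A) = 4

The eigenvalues of A are the roots of its characteristic polynomial. With M = A (coefficients from the trace and determinant):
  p(λ) = det(λ I - M) = λ^2 + 7λ + 12.
For λ^2 + 7λ + 12 the discriminant is 1. It is a perfect square (1^2), so the roots are rational: λ = (-7 ± 1)/2 = -3, -4.
Thus the eigenvalues (to 4 decimals) are -3 (modulus 3); -4 (modulus 4). The spectral radius is the largest modulus: r(A) = 4. (Cross-check: r(A) ≤ ||A||_2 ≈ 4.2426; equality holds whenever A is normal, though it can also hold for some non-normal A.)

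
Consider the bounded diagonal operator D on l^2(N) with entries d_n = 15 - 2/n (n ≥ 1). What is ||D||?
||D|| = 15

For a diagonal operator on l^2 with entries d_n, ||D|| = sup_n |d_n|. Here d_1 = 13, d_2 = 14, ..., and d_n = 15 - 2/n increases monotonically toward 15. All terms lie in [13, 15), so |d_n| = d_n and the supremum is the limit 15, which is not attained by any individual d_n. Hence ||D|| = 15.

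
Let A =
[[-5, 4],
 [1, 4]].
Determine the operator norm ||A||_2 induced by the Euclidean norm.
||A||_2 = sqrt((58 + sqrt(1060))/2) ≈ 6.729 (= sqrt(largest eigenvalue of A^T A))

||A||_2 = sigma_max(A) = sqrt(lambda_max(A^T A)). Form the symmetric matrix M = A^T A =
[[26, -16],
 [-16, 32]].
Its characteristic polynomial (trace, determinant of M give the coefficients) is
  p(λ) = det(λ I - M) = λ^2 - 58λ + 576.
For λ^2 - 58λ + 576 the discriminant is 1060. It is nonnegative but not a perfect square, so the roots are real and irrational: λ = (58 ± sqrt(1060))/2 ≈ 45.2788, 12.7212.
So the eigenvalues of A^T A are ≈ 12.7212, 45.2788 (all ≥ 0, as they must be for A^T A). The largest is λ_max = (58 + sqrt(1060))/2 ≈ 45.2788, hence ||A||_2 = sqrt(λ_max) = sqrt((58 + sqrt(1060))/2) ≈ 6.729.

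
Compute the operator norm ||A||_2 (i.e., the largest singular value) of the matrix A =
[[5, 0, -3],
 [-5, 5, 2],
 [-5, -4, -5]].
||A||_2 ≈ 8.772 (= sqrt(largest eigenvalue of A^T A))

||A||_2 = sigma_max(A) = sqrt(lambda_max(A^T A)). Form the symmetric matrix M = A^T A =
[[75, -5, 0],
 [-5, 41, 30],
 [0, 30, 38]].
Its characteristic polynomial (trace, sum of principal 2x2 minors, determinant of M give the coefficients) is
  p(λ) = det(λ I - M) = λ^3 - 154λ^2 + 6558λ - 48400.
No integer candidate from the rational root theorem (±divisors of 48400) is a root, so the roots are irrational. The cubic discriminant is Δ = 1318800176 > 0, so there are three distinct real roots. p(9) = -1123 and p(10) = 2780 have opposite signs, so a root lies in (9, 10); Newton's method refines it to λ ≈ 9.2812. p(67) = 443 and p(68) = -120 have opposite signs, so a root lies in (67, 68); Newton's method refines it to λ ≈ 67.7716. p(76) = -520 and p(77) = 33 have opposite signs, so a root lies in (76, 77); Newton's method refines it to λ ≈ 76.9472. Check (Vieta): the three roots sum to 154, matching tr M = 154.
So the eigenvalues of A^T A are ≈ 9.2812, 67.7716, 76.9472 (all ≥ 0, as they must be for A^T A). The largest is λ_max ≈ 76.9472, hence ||A||_2 = sqrt(λ_max) ≈ 8.772.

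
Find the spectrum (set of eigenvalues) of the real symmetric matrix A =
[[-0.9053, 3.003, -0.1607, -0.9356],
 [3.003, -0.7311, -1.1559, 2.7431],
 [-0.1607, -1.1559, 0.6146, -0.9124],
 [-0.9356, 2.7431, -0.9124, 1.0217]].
sigma(A) ≈ {-5, 0, 1, 4}

A is real symmetric, so its spectrum consists of real eigenvalues. Expanding the characteristic polynomial of the displayed matrix gives
  det(λ I - A) = p(λ) = λ^4 + (0)λ^3 + (-21)λ^2 + (19.9989)λ + (0.0011).
Solving p(λ) = 0 yields eigenvalues ≈ -5, 0, 1, 4. (A is shown rounded to 4 decimals, so these recover the underlying integer eigenvalues to within that precision.)
Verification: the trace of A = 0 equals the sum of eigenvalues 0, and det(A) ≈ 0.0011 matches the eigenvalue product 0.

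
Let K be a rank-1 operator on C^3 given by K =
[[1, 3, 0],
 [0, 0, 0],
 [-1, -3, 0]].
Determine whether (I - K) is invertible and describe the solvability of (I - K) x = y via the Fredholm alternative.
(I - K) is singular (det(I - K) = 0, i.e. 1 ∈ sigma(K)). (I - K) x = y is solvable iff y ⊥ ker((I - K)^*) = span{(1, 3, 0)}, i.e. iff y_1 + 3y_2 = 0. When solvable, the solutions are x = y + c·(1, 0, -1), c arbitrary (ker(I - K) = span{(1, 0, -1)}, dimension 1).

K has rank 1, so it is an outer product K = u v^T: every row of K is a multiple of one row vector. Reading off the entries, u = (1, 0, -1) and v = (1, 3, 0) (row i of K equals u_i·v^T). A rank-one matrix u v^T satisfies K u = u (v·u) and kills the (2)-dimensional subspace v^⊥, so its characteristic polynomial is lambda^2 (lambda - v·u) with v·u = tr K = 1. Hence the eigenvalues of I - K are 1 (multiplicity 2) and 1 - (1) = 0, so det(I - K) = 0. (Direct check: I - K =
[[0, -3, 0],
 [0, 1, 0],
 [1, 3, 1]]
has determinant 0.) So 1 is an eigenvalue of K and (I - K) is not invertible. The finite-dimensional Fredholm alternative says: either (I - K) is invertible, or ker(I - K) ≠ {0} and then range(I - K) = ker((I - K)^*)^⊥, with dim ker(I - K) = dim ker((I - K)^*). We are in the second case, so we need both kernels. Kernel of I - K: (I - K) u = u - u (v·u) = u - u = 0, so ker(I - K) = span{u} = span{(1, 0, -1)} (it is exactly 1-dimensional because rank(I - K) = 2). Kernel of the adjoint: K is real, so (I - K)^* = I - K^T = I - v u^T, and (I - v u^T) v = v - v (u·v) = 0; hence ker((I - K)^*) = span{v} = span{(1, 3, 0)}. Therefore (I - K) x = y is solvable iff <y, v> = 0, i.e. iff y_1 + 3y_2 = 0. When this holds, K y = u (v·y) = 0, so (I - K) y = y and x = y is a particular solution; the full solution set is the line x = y + c·u = y + c·(1, 0, -1), c ∈ C.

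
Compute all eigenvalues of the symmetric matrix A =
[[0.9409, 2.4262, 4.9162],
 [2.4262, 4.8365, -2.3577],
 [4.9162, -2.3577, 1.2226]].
sigma(A) ≈ {-5, 6} (6 with multiplicity 2)

A is real symmetric, so its spectrum consists of real eigenvalues. Expanding the characteristic polynomial of the displayed matrix gives
  det(λ I - A) = p(λ) = λ^3 + (-7)λ^2 + (-24)λ + (180).
Solving p(λ) = 0 yields eigenvalues ≈ -5, 6, 6. (A is shown rounded to 4 decimals, so these recover the underlying integer eigenvalues to within that precision.)
Verification: the trace of A = 7 equals the sum of eigenvalues 7, and det(A) ≈ -180.0006 matches the eigenvalue product -180.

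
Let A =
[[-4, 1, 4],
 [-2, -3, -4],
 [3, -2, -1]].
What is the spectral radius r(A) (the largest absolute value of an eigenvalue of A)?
r(A) ≈ 6.4515

The eigenvalues of A are the roots of its characteristic polynomial. With M = A (coefficients from the trace, the sum of principal 2x2 minors, and det A):
  p(λ) = det(λ I - M) = λ^3 + 8λ^2 + λ - 58.
No integer candidate from the rational root theorem (±divisors of 58) is a root, so the roots are irrational. The cubic discriminant is Δ = 19664 > 0, so there are three distinct real roots. p(-7) = -16 and p(-6) = 8 have opposite signs, so a root lies in (-7, -6); Newton's method refines it to λ ≈ -6.4515. p(-4) = 2 and p(-3) = -16 have opposite signs, so a root lies in (-4, -3); Newton's method refines it to λ ≈ -3.871. p(2) = -16 and p(3) = 44 have opposite signs, so a root lies in (2, 3); Newton's method refines it to λ ≈ 2.3225. Check (Vieta): the three roots sum to -8, matching tr M = -8.
Thus the eigenvalues (to 4 decimals) are -6.4515 (modulus 6.4515); -3.871 (modulus 3.871); 2.3225 (modulus 2.3225). The spectral radius is the largest modulus: r(A) ≈ 6.4515. (Cross-check: r(A) ≤ ||A||_2 ≈ 7.0802; equality holds whenever A is normal, though it can also hold for some non-normal A.)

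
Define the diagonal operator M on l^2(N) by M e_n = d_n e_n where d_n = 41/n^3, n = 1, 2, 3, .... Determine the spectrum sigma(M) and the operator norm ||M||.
sigma(M) = {41/n^3 : n ≥ 1} ∪ {0}; ||M|| = 41

A bounded diagonal operator on l^2 with diagonal entries d_n has spectrum equal to the closure of {d_n : n ≥ 1}: every d_n is an eigenvalue (with eigenvector e_n), so {d_n} ⊂ sigma(M); the spectrum is closed, so its closure is too; and for lambda not in the closure, (M - lambda I) has bounded inverse (the diagonal entries 1/(d_n - lambda) are bounded). For our sequence d_n = 41/n^3, n = 1, 2, 3, ...:
  - {d_n} = {41/n^3 : n ≥ 1}; the only limit point is 0
  - closure = {41/n^3 : n ≥ 1} ∪ {0}
For the norm: a diagonal operator has ||M|| = sup_n |d_n|. Here d_n = 41/n^3 is positive and decreasing, so sup_n |d_n| = d_1 = 41. So ||M|| = 41.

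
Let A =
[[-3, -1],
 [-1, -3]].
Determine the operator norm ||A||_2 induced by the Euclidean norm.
||A||_2 = 4 (= sqrt(largest eigenvalue of A^T A))

||A||_2 = sigma_max(A) = sqrt(lambda_max(A^T A)). Form the symmetric matrix M = A^T A =
[[10, 6],
 [6, 10]].
Its characteristic polynomial (trace, determinant of M give the coefficients) is
  p(λ) = det(λ I - M) = λ^2 - 20λ + 64.
For λ^2 - 20λ + 64 the discriminant is 144. It is a perfect square (12^2), so the roots are rational: λ = (20 ± 12)/2 = 16, 4.
So the eigenvalues of A^T A are ≈ 4, 16 (all ≥ 0, as they must be for A^T A). The largest is λ_max = 16, hence ||A||_2 = sqrt(λ_max) = 4.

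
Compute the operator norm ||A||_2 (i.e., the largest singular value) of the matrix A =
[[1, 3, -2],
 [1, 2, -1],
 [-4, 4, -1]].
||A||_2 ≈ 6.2741 (= sqrt(largest eigenvalue of A^T A))

||A||_2 = sigma_max(A) = sqrt(lambda_max(A^T A)). Form the symmetric matrix M = A^T A =
[[18, -11, 1],
 [-11, 29, -12],
 [1, -12, 6]].
Its characteristic polynomial (trace, sum of principal 2x2 minors, determinant of M give the coefficients) is
  p(λ) = det(λ I - M) = λ^3 - 53λ^2 + 538λ - 49.
No integer candidate from the rational root theorem (±divisors of 49) is a root, so the roots are irrational. The cubic discriminant is Δ = 186069337 > 0, so there are three distinct real roots. p(0) = -49 and p(1) = 437 have opposite signs, so a root lies in (0, 1); Newton's method refines it to λ ≈ 0.0919. p(13) = 185 and p(14) = -161 have opposite signs, so a root lies in (13, 14); Newton's method refines it to λ ≈ 13.5436. p(39) = -361 and p(40) = 671 have opposite signs, so a root lies in (39, 40); Newton's method refines it to λ ≈ 39.3645. Check (Vieta): the three roots sum to 53, matching tr M = 53.
So the eigenvalues of A^T A are ≈ 0.0919, 13.5436, 39.3645 (all ≥ 0, as they must be for A^T A). The largest is λ_max ≈ 39.3645, hence ||A||_2 = sqrt(λ_max) ≈ 6.2741.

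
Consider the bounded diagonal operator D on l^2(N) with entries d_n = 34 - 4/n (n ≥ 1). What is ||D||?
||D|| = 34

For a diagonal operator on l^2 with entries d_n, ||D|| = sup_n |d_n|. Here d_1 = 30, d_2 = 32, ..., and d_n = 34 - 4/n increases monotonically toward 34. All terms lie in [30, 34), so |d_n| = d_n and the supremum is the limit 34, which is not attained by any individual d_n. Hence ||D|| = 34.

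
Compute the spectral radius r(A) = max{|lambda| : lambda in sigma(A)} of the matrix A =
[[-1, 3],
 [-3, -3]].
r(A) = sqrt(12) ≈ 3.4641

The eigenvalues of A are the roots of its characteristic polynomial. With M = A (coefficients from the trace and determinant):
  p(λ) = det(λ I - M) = λ^2 + 4λ + 12.
For λ^2 + 4λ + 12 the discriminant is -32. It is negative, so the roots are the complex-conjugate pair λ = -2 ± (sqrt(32)/2) i ≈ -2 ± 2.8284i. For a conjugate pair the product of the roots equals the constant term, so |λ|^2 = 12 and |λ| = sqrt(12) ≈ 3.4641.
Thus the eigenvalues (to 4 decimals) are -2 ± 2.8284i (modulus 3.4641). The spectral radius is the largest modulus: r(A) = sqrt(12) ≈ 3.4641. (Cross-check: r(A) ≤ ||A||_2 ≈ 4.6056; equality holds whenever A is normal, though it can also hold for some non-normal A.)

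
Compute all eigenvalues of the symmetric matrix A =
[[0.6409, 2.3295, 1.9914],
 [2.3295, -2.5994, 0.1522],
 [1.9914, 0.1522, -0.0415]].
sigma(A) ≈ {-4, -1, 3}

A is real symmetric, so its spectrum consists of real eigenvalues. Expanding the characteristic polynomial of the displayed matrix gives
  det(λ I - A) = p(λ) = λ^3 + (2)λ^2 + (-11)λ + (-12).
Solving p(λ) = 0 yields eigenvalues ≈ -4, -1, 3. (A is shown rounded to 4 decimals, so these recover the underlying integer eigenvalues to within that precision.)
Verification: the trace of A = -2 equals the sum of eigenvalues -2, and det(A) ≈ 12.0000 matches the eigenvalue product 12.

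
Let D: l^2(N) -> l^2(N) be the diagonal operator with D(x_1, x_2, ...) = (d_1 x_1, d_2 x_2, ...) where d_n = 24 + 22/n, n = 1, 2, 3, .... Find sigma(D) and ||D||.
sigma(D) = {24 + 22/n : n ≥ 1} ∪ {24}; ||D|| = 46

A bounded diagonal operator on l^2 with diagonal entries d_n has spectrum equal to the closure of {d_n : n ≥ 1}: every d_n is an eigenvalue (with eigenvector e_n), so {d_n} ⊂ sigma(D); the spectrum is closed, so its closure is too; and for lambda not in the closure, (D - lambda I) has bounded inverse (the diagonal entries 1/(d_n - lambda) are bounded). For our sequence d_n = 24 + 22/n, n = 1, 2, 3, ...:
  - {d_n} = {24 + 22/n : n ≥ 1}; the only limit point is 24
  - closure = {24 + 22/n : n ≥ 1} ∪ {24}
For the norm: a diagonal operator has ||D|| = sup_n |d_n|. Here d_n = 24 + 22/n is positive and decreasing, so sup_n |d_n| = d_1 = 24 + 22 = 46. So ||D|| = 46.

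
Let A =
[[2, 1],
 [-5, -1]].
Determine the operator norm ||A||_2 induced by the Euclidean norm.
||A||_2 = sqrt((31 + sqrt(925))/2) ≈ 5.5414 (= sqrt(largest eigenvalue of A^T A))

||A||_2 = sigma_max(A) = sqrt(lambda_max(A^T A)). Form the symmetric matrix M = A^T A =
[[29, 7],
 [7, 2]].
Its characteristic polynomial (trace, determinant of M give the coefficients) is
  p(λ) = det(λ I - M) = λ^2 - 31λ + 9.
For λ^2 - 31λ + 9 the discriminant is 925. It is nonnegative but not a perfect square, so the roots are real and irrational: λ = (31 ± sqrt(925))/2 ≈ 30.7069, 0.2931.
So the eigenvalues of A^T A are ≈ 0.2931, 30.7069 (all ≥ 0, as they must be for A^T A). The largest is λ_max = (31 + sqrt(925))/2 ≈ 30.7069, hence ||A||_2 = sqrt(λ_max) = sqrt((31 + sqrt(925))/2) ≈ 5.5414.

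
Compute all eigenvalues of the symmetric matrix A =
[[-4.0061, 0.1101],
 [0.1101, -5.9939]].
sigma(A) ≈ {-6, -4}

A is real symmetric, so its spectrum consists of real eigenvalues. Expanding the characteristic polynomial of the displayed matrix gives
  det(λ I - A) = p(λ) = λ^2 + (10)λ + (24).
Solving p(λ) = 0 yields eigenvalues ≈ -6, -4. (A is shown rounded to 4 decimals, so these recover the underlying integer eigenvalues to within that precision.)
Verification: the trace of A = -10 equals the sum of eigenvalues -10, and det(A) ≈ 24.0000 matches the eigenvalue product 24.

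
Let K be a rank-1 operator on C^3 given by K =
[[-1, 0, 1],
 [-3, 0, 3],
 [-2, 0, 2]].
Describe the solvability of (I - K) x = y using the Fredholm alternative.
(I - K) is singular (det(I - K) = 0, i.e. 1 ∈ sigma(K)). (I - K) x = y is solvable iff y ⊥ ker((I - K)^*) = span{(-1, 0, 1)}, i.e. iff -y_1 + y_3 = 0. When solvable, the solutions are x = y + c·(1, 3, 2), c arbitrary (ker(I - K) = span{(1, 3, 2)}, dimension 1).

K has rank 1, so it is an outer product K = u v^T: every row of K is a multiple of one row vector. Reading off the entries, u = (1, 3, 2) and v = (-1, 0, 1) (row i of K equals u_i·v^T). A rank-one matrix u v^T satisfies K u = u (v·u) and kills the (2)-dimensional subspace v^⊥, so its characteristic polynomial is lambda^2 (lambda - v·u) with v·u = tr K = 1. Hence the eigenvalues of I - K are 1 (multiplicity 2) and 1 - (1) = 0, so det(I - K) = 0. (Direct check: I - K =
[[2, 0, -1],
 [3, 1, -3],
 [2, 0, -1]]
has determinant 0.) So 1 is an eigenvalue of K and (I - K) is not invertible. The finite-dimensional Fredholm alternative says: either (I - K) is invertible, or ker(I - K) ≠ {0} and then range(I - K) = ker((I - K)^*)^⊥, with dim ker(I - K) = dim ker((I - K)^*). We are in the second case, so we need both kernels. Kernel of I - K: (I - K) u = u - u (v·u) = u - u = 0, so ker(I - K) = span{u} = span{(1, 3, 2)} (it is exactly 1-dimensional because rank(I - K) = 2). Kernel of the adjoint: K is real, so (I - K)^* = I - K^T = I - v u^T, and (I - v u^T) v = v - v (u·v) = 0; hence ker((I - K)^*) = span{v} = span{(-1, 0, 1)}. Therefore (I - K) x = y is solvable iff <y, v> = 0, i.e. iff -y_1 + y_3 = 0. When this holds, K y = u (v·y) = 0, so (I - K) y = y and x = y is a particular solution; the full solution set is the line x = y + c·u = y + c·(1, 3, 2), c ∈ C.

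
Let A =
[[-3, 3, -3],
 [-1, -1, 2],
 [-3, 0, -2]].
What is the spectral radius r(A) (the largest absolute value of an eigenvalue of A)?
r(A) ≈ 5.7646

The eigenvalues of A are the roots of its characteristic polynomial. With M = A (coefficients from the trace, the sum of principal 2x2 minors, and det A):
  p(λ) = det(λ I - M) = λ^3 + 6λ^2 + 5λ + 21.
No integer candidate from the rational root theorem (±divisors of 21) is a root, so the roots are irrational. The cubic discriminant is Δ = -18311 < 0, so there is one real root and a complex-conjugate pair. p(-6) = -9 and p(-5) = 21 have opposite signs, so a root lies in (-6, -5); Newton's method refines it to λ ≈ -5.7646. Dividing out (λ - (-5.7646)) leaves approximately λ^2 + 0.2354λ + 3.6429. For λ^2 + 0.2354λ + 3.6429 the discriminant is -14.5163. It is negative, so the remaining roots are the complex-conjugate pair λ ≈ -0.1177 ± 1.905i. Their product equals the constant term, so |λ|^2 ≈ 3.6429 and |λ| ≈ 1.9086.
Thus the eigenvalues (to 4 decimals) are -5.7646 (modulus 5.7646); -0.1177 ± 1.905i (modulus 1.9086). The spectral radius is the largest modulus: r(A) ≈ 5.7646. (Cross-check: r(A) ≤ ||A||_2 ≈ 6.1279; equality holds whenever A is normal, though it can also hold for some non-normal A.)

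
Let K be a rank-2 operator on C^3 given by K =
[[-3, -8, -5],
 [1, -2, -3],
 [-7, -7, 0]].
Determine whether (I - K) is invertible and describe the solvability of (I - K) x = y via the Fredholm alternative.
(I - K) is invertible (det(I - K) = -36 ≠ 0), so for every y in C^3 the equation (I - K) x = y has a unique solution.

K has rank 2 and factors as K = U V^T = u1 v1^T + u2 v2^T with u1 = (1, 1, -1), v1 = (3, 1, -2), u2 = (3, 1, 2), v2 = (-2, -3, -1) (multiplying out reproduces the displayed K). The nonzero eigenvalues of U V^T coincide with those of the 2 x 2 matrix G = V^T U = [[v1·u1, v1·u2], [v2·u1, v2·u2]] = [[6, 6], [-4, -11]], and by the Sylvester determinant identity det(I_3 - U V^T) = det(I_2 - V^T U) = det([[-5, -6], [4, 12]]) = (-5)(12) - (-6)(4) = -36. (Direct check: I - K =
[[4, 8, 5],
 [-1, 3, 3],
 [7, 7, 1]]
has determinant -36.) The finite-dimensional Fredholm alternative says: either (I - K) is invertible, or ker(I - K) ≠ {0} and then range(I - K) = ker((I - K)^*)^⊥, with dim ker(I - K) = dim ker((I - K)^*). Since det(I - K) ≠ 0, 1 is not an eigenvalue of K and ker(I - K) = {0}, so we are in the first case: for every y there is a unique x = (I - K)^(-1) y. (Explicitly, by the Woodbury identity, (I - U V^T)^(-1) = I + U (I_2 - G)^(-1) V^T.)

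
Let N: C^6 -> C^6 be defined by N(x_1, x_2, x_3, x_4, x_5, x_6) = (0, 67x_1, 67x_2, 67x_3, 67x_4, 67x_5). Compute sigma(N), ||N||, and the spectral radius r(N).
sigma(N) = {0}; ||N|| = 67; r(N) = 0. (N is nilpotent with N^6 = 0.)

On C^6, N is a strictly lower-triangular matrix with 67 on the subdiagonal and zeros elsewhere, so its characteristic polynomial is lambda^6 and every eigenvalue is 0: sigma(N) = {0}. For the operator norm, N e_i = 67e_{i+1} for i = 1, ..., 5 and N e_6 = 0, so the singular values of N are 67 (with multiplicity 5) and 0; hence ||N|| = 67. The spectral radius r(N) = max|lambda| = 0. Note ||N|| > r(N) — characteristic of non-normal nilpotent operators. Indeed N^6 = 0.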